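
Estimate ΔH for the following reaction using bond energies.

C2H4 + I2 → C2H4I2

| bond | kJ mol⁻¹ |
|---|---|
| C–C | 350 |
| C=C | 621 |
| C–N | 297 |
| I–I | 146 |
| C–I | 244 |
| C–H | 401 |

Bonds broken (reactants):
  C–H: 4 × 401 = 1604
  C=C: 1 × 621 = 621
  I–I: 1 × 146 = 146
  Σ(broken) = 2371 kJ
Bonds formed (products):
  C–C: 1 × 350 = 350
  C–H: 4 × 401 = 1604
  C–I: 2 × 244 = 488
  Σ(formed) = 2442 kJ
ΔH = Σ(broken) − Σ(formed) = 2371 − 2442 = −71 kJ

ΔH ≈ −71 kJ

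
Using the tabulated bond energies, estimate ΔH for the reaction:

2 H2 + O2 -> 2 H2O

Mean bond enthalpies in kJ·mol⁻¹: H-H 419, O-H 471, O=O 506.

ΔH ≈ −540 kJ

Bonds broken (reactants):
  H-H: 2 × 419 = 838
  O=O: 1 × 506 = 506
  Σ(broken) = 1344 kJ
Bonds formed (products):
  O-H: 4 × 471 = 1884
  Σ(formed) = 1884 kJ
ΔH = Σ(broken) − Σ(formed) = 1344 − 1884 = −540 kJ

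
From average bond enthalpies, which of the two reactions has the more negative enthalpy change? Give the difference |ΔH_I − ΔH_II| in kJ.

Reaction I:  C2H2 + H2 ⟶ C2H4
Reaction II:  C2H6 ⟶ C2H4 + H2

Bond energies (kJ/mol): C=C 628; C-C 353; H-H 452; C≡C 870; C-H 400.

Reaction I:
  Bonds broken (reactants):
    C≡C: 1 × 870 = 870
    C-H: 2 × 400 = 800
    H-H: 1 × 452 = 452
    Σ(broken) = 2122 kJ
  Bonds formed (products):
    C-H: 4 × 400 = 1600
    C=C: 1 × 628 = 628
    Σ(formed) = 2228 kJ
  ΔH_I = 2122 − 2228 = −106 kJ
Reaction II:
  Bonds broken (reactants):
    C-C: 1 × 353 = 353
    C-H: 6 × 400 = 2400
    Σ(broken) = 2753 kJ
  Bonds formed (products):
    C-H: 4 × 400 = 1600
    C=C: 1 × 628 = 628
    H-H: 1 × 452 = 452
    Σ(formed) = 2680 kJ
  ΔH_II = 2753 − 2680 = +73 kJ
ΔH_I − ΔH_II = −179 kJ, so reaction I has the more negative ΔH; |ΔH_I − ΔH_II| = 179 kJ.

Reaction I, by 179 kJ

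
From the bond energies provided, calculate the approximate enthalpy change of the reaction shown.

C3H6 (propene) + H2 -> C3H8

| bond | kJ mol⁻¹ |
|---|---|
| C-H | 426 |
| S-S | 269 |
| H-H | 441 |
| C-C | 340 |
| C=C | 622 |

ΔH ≈ −129 kJ

Bonds broken (reactants):
  C-C: 1 × 340 = 340
  C-H: 6 × 426 = 2556
  C=C: 1 × 622 = 622
  H-H: 1 × 441 = 441
  Σ(broken) = 3959 kJ
Bonds formed (products):
  C-C: 2 × 340 = 680
  C-H: 8 × 426 = 3408
  Σ(formed) = 4088 kJ
ΔH = Σ(broken) − Σ(formed) = 3959 − 4088 = −129 kJ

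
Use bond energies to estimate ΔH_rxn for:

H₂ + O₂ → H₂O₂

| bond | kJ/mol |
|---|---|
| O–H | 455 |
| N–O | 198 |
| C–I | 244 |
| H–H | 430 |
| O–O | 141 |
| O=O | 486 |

Bonds broken (reactants):
  H–H: 1 × 430 = 430
  O=O: 1 × 486 = 486
  Σ(broken) = 916 kJ
Bonds formed (products):
  O–H: 2 × 455 = 910
  O–O: 1 × 141 = 141
  Σ(formed) = 1051 kJ
ΔH = Σ(broken) − Σ(formed) = 916 − 1051 = −135 kJ

ΔH ≈ −135 kJ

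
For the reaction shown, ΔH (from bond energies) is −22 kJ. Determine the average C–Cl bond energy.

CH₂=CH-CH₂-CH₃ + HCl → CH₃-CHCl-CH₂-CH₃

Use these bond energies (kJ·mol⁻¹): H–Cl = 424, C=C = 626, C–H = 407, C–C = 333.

D(C–Cl) ≈ 332 kJ/mol

Let D be the C–Cl bond energy.
Σ(broken) = 2×333 + 8×407 + 1×626 + 1×424 = 4972
Σ(formed) = 3×333 + 1×D + 9×407 = 4662 + D
ΔH = Σ(broken) − Σ(formed) = (4972) − (4662 + D) = +310 − D
Setting this equal to −22 kJ gives D = 332 kJ/mol.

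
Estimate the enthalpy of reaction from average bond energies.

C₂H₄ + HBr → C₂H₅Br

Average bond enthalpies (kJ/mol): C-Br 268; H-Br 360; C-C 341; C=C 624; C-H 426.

ΔH ≈ −51 kJ

Bonds broken (reactants):
  C-H: 4 × 426 = 1704
  C=C: 1 × 624 = 624
  H-Br: 1 × 360 = 360
  Σ(broken) = 2688 kJ
Bonds formed (products):
  C-Br: 1 × 268 = 268
  C-C: 1 × 341 = 341
  C-H: 5 × 426 = 2130
  Σ(formed) = 2739 kJ
ΔH = Σ(broken) − Σ(formed) = 2688 − 2739 = −51 kJ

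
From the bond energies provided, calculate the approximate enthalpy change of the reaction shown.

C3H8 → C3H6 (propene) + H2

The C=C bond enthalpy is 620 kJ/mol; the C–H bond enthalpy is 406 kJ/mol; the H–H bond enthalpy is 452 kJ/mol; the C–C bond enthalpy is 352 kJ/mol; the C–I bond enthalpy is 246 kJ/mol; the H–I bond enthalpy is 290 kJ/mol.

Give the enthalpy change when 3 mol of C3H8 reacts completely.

Bonds broken (reactants):
  C–C: 2 × 352 = 704
  C–H: 8 × 406 = 3248
  Σ(broken) = 3952 kJ
Bonds formed (products):
  C–C: 1 × 352 = 352
  C–H: 6 × 406 = 2436
  C=C: 1 × 620 = 620
  H–H: 1 × 452 = 452
  Σ(formed) = 3860 kJ
ΔH = Σ(broken) − Σ(formed) = 3952 − 3860 = +92 kJ
For 3× the reaction as written: 3 × (+92) = +276 kJ

ΔH = +276 kJ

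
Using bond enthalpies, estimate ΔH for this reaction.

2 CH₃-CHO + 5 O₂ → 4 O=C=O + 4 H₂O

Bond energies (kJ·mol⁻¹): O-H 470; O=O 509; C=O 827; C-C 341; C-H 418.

Bonds broken (reactants):
  C-C: 2 × 341 = 682
  C-H: 8 × 418 = 3344
  C=O: 2 × 827 = 1654
  O=O: 5 × 509 = 2545
  Σ(broken) = 8225 kJ
Bonds formed (products):
  C=O: 8 × 827 = 6616
  O-H: 8 × 470 = 3760
  Σ(formed) = 10376 kJ
ΔH = Σ(broken) − Σ(formed) = 8225 − 10376 = −2151 kJ

ΔH ≈ −2151 kJ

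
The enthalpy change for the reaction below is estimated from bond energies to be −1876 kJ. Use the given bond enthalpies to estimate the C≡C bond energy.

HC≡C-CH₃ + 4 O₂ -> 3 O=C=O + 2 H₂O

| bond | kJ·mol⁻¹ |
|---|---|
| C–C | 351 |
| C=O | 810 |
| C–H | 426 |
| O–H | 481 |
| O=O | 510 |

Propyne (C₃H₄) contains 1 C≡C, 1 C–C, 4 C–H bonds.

Let D be the C≡C bond energy.
Σ(broken) = 1×D + 1×351 + 4×426 + 4×510 = 4095 + D
Σ(formed) = 6×810 + 4×481 = 6784
ΔH = Σ(broken) − Σ(formed) = (4095 + D) − (6784) = −2689 + D
Setting this equal to −1876 kJ gives D = 813 kJ/mol.

D(C≡C) ≈ 813 kJ/mol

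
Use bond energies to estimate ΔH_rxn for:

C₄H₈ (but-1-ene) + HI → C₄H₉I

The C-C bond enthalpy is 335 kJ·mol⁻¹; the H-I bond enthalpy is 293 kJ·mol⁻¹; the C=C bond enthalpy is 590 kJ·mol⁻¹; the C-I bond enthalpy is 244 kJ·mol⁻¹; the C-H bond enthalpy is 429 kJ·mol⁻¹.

Bonds broken (reactants):
  C-C: 2 × 335 = 670
  C-H: 8 × 429 = 3432
  C=C: 1 × 590 = 590
  H-I: 1 × 293 = 293
  Σ(broken) = 4985 kJ
Bonds formed (products):
  C-C: 3 × 335 = 1005
  C-H: 9 × 429 = 3861
  C-I: 1 × 244 = 244
  Σ(formed) = 5110 kJ
ΔH = Σ(broken) − Σ(formed) = 4985 − 5110 = −125 kJ

ΔH ≈ −125 kJ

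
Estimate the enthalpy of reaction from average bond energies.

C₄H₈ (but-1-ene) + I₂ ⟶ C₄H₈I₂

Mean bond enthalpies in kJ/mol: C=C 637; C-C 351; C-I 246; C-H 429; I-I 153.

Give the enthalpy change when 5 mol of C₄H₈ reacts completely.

ΔH = −265 kJ

Bonds broken (reactants):
  C-C: 2 × 351 = 702
  C-H: 8 × 429 = 3432
  C=C: 1 × 637 = 637
  I-I: 1 × 153 = 153
  Σ(broken) = 4924 kJ
Bonds formed (products):
  C-C: 3 × 351 = 1053
  C-H: 8 × 429 = 3432
  C-I: 2 × 246 = 492
  Σ(formed) = 4977 kJ
ΔH = Σ(broken) − Σ(formed) = 4924 − 4977 = −53 kJ
For 5× the reaction as written: 5 × (−53) = −265 kJ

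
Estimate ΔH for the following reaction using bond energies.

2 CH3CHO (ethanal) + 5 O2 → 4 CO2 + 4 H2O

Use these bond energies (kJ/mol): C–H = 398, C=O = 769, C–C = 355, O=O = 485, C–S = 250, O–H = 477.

ΔH ≈ −2111 kJ

Bonds broken (reactants):
  C–C: 2 × 355 = 710
  C–H: 8 × 398 = 3184
  C=O: 2 × 769 = 1538
  O=O: 5 × 485 = 2425
  Σ(broken) = 7857 kJ
Bonds formed (products):
  C=O: 8 × 769 = 6152
  O–H: 8 × 477 = 3816
  Σ(formed) = 9968 kJ
ΔH = Σ(broken) − Σ(formed) = 7857 − 9968 = −2111 kJ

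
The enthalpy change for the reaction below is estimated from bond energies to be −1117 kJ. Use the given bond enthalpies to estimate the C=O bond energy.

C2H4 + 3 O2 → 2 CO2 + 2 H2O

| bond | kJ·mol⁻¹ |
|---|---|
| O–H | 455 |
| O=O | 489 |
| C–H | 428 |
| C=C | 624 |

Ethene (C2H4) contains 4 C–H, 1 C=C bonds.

D(C=O) ≈ 775 kJ/mol

Let D be the C=O bond energy.
Σ(broken) = 4×428 + 1×624 + 3×489 = 3803
Σ(formed) = 4×D + 4×455 = 1820 + 4D
ΔH = Σ(broken) − Σ(formed) = (3803) − (1820 + 4D) = +1983 − 4D
Setting this equal to −1117 kJ gives 4D = 3100, so D = 775 kJ/mol.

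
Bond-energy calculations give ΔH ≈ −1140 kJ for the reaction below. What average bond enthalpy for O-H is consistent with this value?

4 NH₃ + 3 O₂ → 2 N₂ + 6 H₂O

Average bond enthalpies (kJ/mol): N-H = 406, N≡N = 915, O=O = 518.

Let D be the O-H bond energy.
Σ(broken) = 12×406 + 3×518 = 6426
Σ(formed) = 2×915 + 12×D = 1830 + 12D
ΔH = Σ(broken) − Σ(formed) = (6426) − (1830 + 12D) = +4596 − 12D
Setting this equal to −1140 kJ gives 12D = 5736, so D = 478 kJ/mol.

D(O-H) ≈ 478 kJ/mol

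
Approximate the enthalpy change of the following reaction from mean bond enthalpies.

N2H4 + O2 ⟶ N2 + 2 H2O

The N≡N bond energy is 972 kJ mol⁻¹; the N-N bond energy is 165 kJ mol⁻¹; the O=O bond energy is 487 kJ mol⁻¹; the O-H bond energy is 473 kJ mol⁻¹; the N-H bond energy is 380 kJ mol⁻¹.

ΔH ≈ −692 kJ

Bonds broken (reactants):
  N-H: 4 × 380 = 1520
  N-N: 1 × 165 = 165
  O=O: 1 × 487 = 487
  Σ(broken) = 2172 kJ
Bonds formed (products):
  N≡N: 1 × 972 = 972
  O-H: 4 × 473 = 1892
  Σ(formed) = 2864 kJ
ΔH = Σ(broken) − Σ(formed) = 2172 − 2864 = −692 kJ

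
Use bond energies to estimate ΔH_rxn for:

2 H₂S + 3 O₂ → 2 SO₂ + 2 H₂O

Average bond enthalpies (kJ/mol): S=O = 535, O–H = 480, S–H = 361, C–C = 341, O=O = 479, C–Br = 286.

Bonds broken (reactants):
  O=O: 3 × 479 = 1437
  S–H: 4 × 361 = 1444
  Σ(broken) = 2881 kJ
Bonds formed (products):
  O–H: 4 × 480 = 1920
  S=O: 4 × 535 = 2140
  Σ(formed) = 4060 kJ
ΔH = Σ(broken) − Σ(formed) = 2881 − 4060 = −1179 kJ

ΔH ≈ −1179 kJ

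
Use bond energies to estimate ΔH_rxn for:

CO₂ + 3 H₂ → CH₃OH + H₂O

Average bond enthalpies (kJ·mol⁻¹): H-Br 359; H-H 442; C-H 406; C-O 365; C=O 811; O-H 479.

ΔH ≈ −72 kJ

Bonds broken (reactants):
  C=O: 2 × 811 = 1622
  H-H: 3 × 442 = 1326
  Σ(broken) = 2948 kJ
Bonds formed (products):
  C-H: 3 × 406 = 1218
  C-O: 1 × 365 = 365
  O-H: 3 × 479 = 1437
  Σ(formed) = 3020 kJ
ΔH = Σ(broken) − Σ(formed) = 2948 − 3020 = −72 kJ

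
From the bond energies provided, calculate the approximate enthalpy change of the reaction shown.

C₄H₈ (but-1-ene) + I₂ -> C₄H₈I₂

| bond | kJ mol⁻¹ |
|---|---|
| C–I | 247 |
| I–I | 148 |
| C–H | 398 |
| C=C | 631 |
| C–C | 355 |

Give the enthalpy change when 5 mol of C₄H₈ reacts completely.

Bonds broken (reactants):
  C–C: 2 × 355 = 710
  C–H: 8 × 398 = 3184
  C=C: 1 × 631 = 631
  I–I: 1 × 148 = 148
  Σ(broken) = 4673 kJ
Bonds formed (products):
  C–C: 3 × 355 = 1065
  C–H: 8 × 398 = 3184
  C–I: 2 × 247 = 494
  Σ(formed) = 4743 kJ
ΔH = Σ(broken) − Σ(formed) = 4673 − 4743 = −70 kJ
For 5× the reaction as written: 5 × (−70) = −350 kJ

ΔH = −350 kJ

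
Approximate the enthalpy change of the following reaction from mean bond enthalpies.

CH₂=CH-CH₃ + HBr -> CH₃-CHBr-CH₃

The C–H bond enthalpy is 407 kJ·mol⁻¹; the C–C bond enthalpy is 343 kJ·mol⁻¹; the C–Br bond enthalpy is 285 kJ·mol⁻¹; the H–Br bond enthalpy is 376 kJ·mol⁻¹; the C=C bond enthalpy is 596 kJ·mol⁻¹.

ΔH ≈ −63 kJ

Bonds broken (reactants):
  C–C: 1 × 343 = 343
  C–H: 6 × 407 = 2442
  C=C: 1 × 596 = 596
  H–Br: 1 × 376 = 376
  Σ(broken) = 3757 kJ
Bonds formed (products):
  C–Br: 1 × 285 = 285
  C–C: 2 × 343 = 686
  C–H: 7 × 407 = 2849
  Σ(formed) = 3820 kJ
ΔH = Σ(broken) − Σ(formed) = 3757 − 3820 = −63 kJ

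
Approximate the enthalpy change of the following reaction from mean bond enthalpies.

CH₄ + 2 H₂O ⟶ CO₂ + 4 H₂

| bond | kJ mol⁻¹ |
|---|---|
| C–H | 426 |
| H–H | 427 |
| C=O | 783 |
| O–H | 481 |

Bonds broken (reactants):
  C–H: 4 × 426 = 1704
  O–H: 4 × 481 = 1924
  Σ(broken) = 3628 kJ
Bonds formed (products):
  C=O: 2 × 783 = 1566
  H–H: 4 × 427 = 1708
  Σ(formed) = 3274 kJ
ΔH = Σ(broken) − Σ(formed) = 3628 − 3274 = +354 kJ

ΔH ≈ +354 kJ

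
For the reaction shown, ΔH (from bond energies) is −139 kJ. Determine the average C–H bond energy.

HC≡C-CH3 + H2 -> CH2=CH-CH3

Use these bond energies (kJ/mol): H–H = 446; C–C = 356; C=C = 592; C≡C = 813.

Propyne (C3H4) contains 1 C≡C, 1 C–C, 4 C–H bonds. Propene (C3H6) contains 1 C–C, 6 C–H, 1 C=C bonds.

D(C–H) ≈ 403 kJ/mol

Let D be the C–H bond energy.
Σ(broken) = 1×813 + 1×356 + 4×D + 1×446 = 1615 + 4D
Σ(formed) = 1×356 + 6×D + 1×592 = 948 + 6D
ΔH = Σ(broken) − Σ(formed) = (1615 + 4D) − (948 + 6D) = +667 − 2D
Setting this equal to −139 kJ gives 2D = 806, so D = 403 kJ/mol.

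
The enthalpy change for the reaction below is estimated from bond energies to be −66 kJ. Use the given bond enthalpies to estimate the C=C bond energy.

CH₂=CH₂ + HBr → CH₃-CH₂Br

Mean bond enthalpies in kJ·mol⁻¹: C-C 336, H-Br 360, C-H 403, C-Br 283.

Let D be the C=C bond energy.
Σ(broken) = 4×403 + 1×D + 1×360 = 1972 + D
Σ(formed) = 1×283 + 1×336 + 5×403 = 2634
ΔH = Σ(broken) − Σ(formed) = (1972 + D) − (2634) = −662 + D
Setting this equal to −66 kJ gives D = 596 kJ/mol.

D(C=C) ≈ 596 kJ/mol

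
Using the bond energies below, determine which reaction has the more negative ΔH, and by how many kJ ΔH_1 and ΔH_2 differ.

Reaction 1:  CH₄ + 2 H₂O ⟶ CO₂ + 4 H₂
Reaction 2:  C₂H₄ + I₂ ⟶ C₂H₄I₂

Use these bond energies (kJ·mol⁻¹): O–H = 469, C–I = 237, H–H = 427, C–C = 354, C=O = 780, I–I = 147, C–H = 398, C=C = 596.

Reaction 2, by 285 kJ

Reaction 1:
  Bonds broken (reactants):
    C–H: 4 × 398 = 1592
    O–H: 4 × 469 = 1876
    Σ(broken) = 3468 kJ
  Bonds formed (products):
    C=O: 2 × 780 = 1560
    H–H: 4 × 427 = 1708
    Σ(formed) = 3268 kJ
  ΔH_1 = 3468 − 3268 = +200 kJ
Reaction 2:
  Bonds broken (reactants):
    C–H: 4 × 398 = 1592
    C=C: 1 × 596 = 596
    I–I: 1 × 147 = 147
    Σ(broken) = 2335 kJ
  Bonds formed (products):
    C–C: 1 × 354 = 354
    C–H: 4 × 398 = 1592
    C–I: 2 × 237 = 474
    Σ(formed) = 2420 kJ
  ΔH_2 = 2335 − 2420 = −85 kJ
ΔH_1 − ΔH_2 = +285 kJ, so reaction 2 has the more negative ΔH; |ΔH_1 − ΔH_2| = 285 kJ.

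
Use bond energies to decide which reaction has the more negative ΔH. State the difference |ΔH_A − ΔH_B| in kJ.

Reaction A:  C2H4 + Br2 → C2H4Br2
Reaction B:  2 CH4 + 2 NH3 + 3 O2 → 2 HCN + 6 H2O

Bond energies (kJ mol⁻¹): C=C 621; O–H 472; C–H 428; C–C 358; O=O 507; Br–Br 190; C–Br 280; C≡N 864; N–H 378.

Reaction B, by 928 kJ

Reaction A:
  Bonds broken (reactants):
    Br–Br: 1 × 190 = 190
    C–H: 4 × 428 = 1712
    C=C: 1 × 621 = 621
    Σ(broken) = 2523 kJ
  Bonds formed (products):
    C–Br: 2 × 280 = 560
    C–C: 1 × 358 = 358
    C–H: 4 × 428 = 1712
    Σ(formed) = 2630 kJ
  ΔH_A = 2523 − 2630 = −107 kJ
Reaction B:
  Bonds broken (reactants):
    C–H: 8 × 428 = 3424
    N–H: 6 × 378 = 2268
    O=O: 3 × 507 = 1521
    Σ(broken) = 7213 kJ
  Bonds formed (products):
    C≡N: 2 × 864 = 1728
    C–H: 2 × 428 = 856
    O–H: 12 × 472 = 5664
    Σ(formed) = 8248 kJ
  ΔH_B = 7213 − 8248 = −1035 kJ
ΔH_A − ΔH_B = +928 kJ, so reaction B has the more negative ΔH; |ΔH_A − ΔH_B| = 928 kJ.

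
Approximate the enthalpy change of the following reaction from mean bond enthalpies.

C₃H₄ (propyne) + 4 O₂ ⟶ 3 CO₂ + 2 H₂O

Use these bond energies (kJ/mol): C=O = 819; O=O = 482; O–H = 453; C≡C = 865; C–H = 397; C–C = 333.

Bonds broken (reactants):
  C≡C: 1 × 865 = 865
  C–C: 1 × 333 = 333
  C–H: 4 × 397 = 1588
  O=O: 4 × 482 = 1928
  Σ(broken) = 4714 kJ
Bonds formed (products):
  C=O: 6 × 819 = 4914
  O–H: 4 × 453 = 1812
  Σ(formed) = 6726 kJ
ΔH = Σ(broken) − Σ(formed) = 4714 − 6726 = −2012 kJ

ΔH ≈ −2012 kJ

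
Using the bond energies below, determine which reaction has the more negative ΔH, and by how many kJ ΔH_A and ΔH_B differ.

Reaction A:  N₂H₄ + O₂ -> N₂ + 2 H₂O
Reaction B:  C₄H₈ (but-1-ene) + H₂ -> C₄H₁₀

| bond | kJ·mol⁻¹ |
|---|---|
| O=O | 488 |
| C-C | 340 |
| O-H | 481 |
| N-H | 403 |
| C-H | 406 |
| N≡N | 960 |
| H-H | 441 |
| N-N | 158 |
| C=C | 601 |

Reaction A, by 516 kJ

Reaction A:
  Bonds broken (reactants):
    N-H: 4 × 403 = 1612
    N-N: 1 × 158 = 158
    O=O: 1 × 488 = 488
    Σ(broken) = 2258 kJ
  Bonds formed (products):
    N≡N: 1 × 960 = 960
    O-H: 4 × 481 = 1924
    Σ(formed) = 2884 kJ
  ΔH_A = 2258 − 2884 = −626 kJ
Reaction B:
  Bonds broken (reactants):
    C-C: 2 × 340 = 680
    C-H: 8 × 406 = 3248
    C=C: 1 × 601 = 601
    H-H: 1 × 441 = 441
    Σ(broken) = 4970 kJ
  Bonds formed (products):
    C-C: 3 × 340 = 1020
    C-H: 10 × 406 = 4060
    Σ(formed) = 5080 kJ
  ΔH_B = 4970 − 5080 = −110 kJ
ΔH_A − ΔH_B = −516 kJ, so reaction A has the more negative ΔH; |ΔH_A − ΔH_B| = 516 kJ.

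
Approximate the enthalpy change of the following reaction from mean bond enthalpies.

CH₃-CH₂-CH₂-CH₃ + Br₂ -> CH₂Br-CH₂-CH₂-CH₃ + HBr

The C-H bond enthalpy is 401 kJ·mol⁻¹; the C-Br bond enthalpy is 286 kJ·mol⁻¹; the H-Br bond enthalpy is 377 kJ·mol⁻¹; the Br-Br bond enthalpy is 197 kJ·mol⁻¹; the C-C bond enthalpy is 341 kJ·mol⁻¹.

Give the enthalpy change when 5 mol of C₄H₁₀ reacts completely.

Bonds broken (reactants):
  Br-Br: 1 × 197 = 197
  C-C: 3 × 341 = 1023
  C-H: 10 × 401 = 4010
  Σ(broken) = 5230 kJ
Bonds formed (products):
  C-Br: 1 × 286 = 286
  C-C: 3 × 341 = 1023
  C-H: 9 × 401 = 3609
  H-Br: 1 × 377 = 377
  Σ(formed) = 5295 kJ
ΔH = Σ(broken) − Σ(formed) = 5230 − 5295 = −65 kJ
For 5× the reaction as written: 5 × (−65) = −325 kJ

ΔH = −325 kJ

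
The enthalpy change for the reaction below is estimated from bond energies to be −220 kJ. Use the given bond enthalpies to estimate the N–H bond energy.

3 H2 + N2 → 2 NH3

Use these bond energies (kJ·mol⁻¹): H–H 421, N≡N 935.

Let D be the N–H bond energy.
Σ(broken) = 3×421 + 1×935 = 2198
Σ(formed) = 6×D = 6D
ΔH = Σ(broken) − Σ(formed) = (2198) − (6D) = +2198 − 6D
Setting this equal to −220 kJ gives 6D = 2418, so D = 403 kJ/mol.

D(N–H) ≈ 403 kJ/mol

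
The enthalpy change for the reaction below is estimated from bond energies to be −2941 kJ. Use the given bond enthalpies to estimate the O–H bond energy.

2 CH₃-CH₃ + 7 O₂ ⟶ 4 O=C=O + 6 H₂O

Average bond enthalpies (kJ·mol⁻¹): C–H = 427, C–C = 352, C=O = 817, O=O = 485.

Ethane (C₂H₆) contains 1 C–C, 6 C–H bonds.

Let D be the O–H bond energy.
Σ(broken) = 2×352 + 12×427 + 7×485 = 9223
Σ(formed) = 8×817 + 12×D = 6536 + 12D
ΔH = Σ(broken) − Σ(formed) = (9223) − (6536 + 12D) = +2687 − 12D
Setting this equal to −2941 kJ gives 12D = 5628, so D = 469 kJ/mol.

D(O–H) ≈ 469 kJ/mol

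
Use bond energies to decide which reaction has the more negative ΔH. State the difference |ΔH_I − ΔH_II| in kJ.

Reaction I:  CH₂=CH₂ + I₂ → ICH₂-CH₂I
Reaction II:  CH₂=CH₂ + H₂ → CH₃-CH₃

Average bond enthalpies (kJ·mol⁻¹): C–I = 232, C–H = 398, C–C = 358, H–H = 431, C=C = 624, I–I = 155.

Reaction II, by 56 kJ

Reaction I:
  Bonds broken (reactants):
    C–H: 4 × 398 = 1592
    C=C: 1 × 624 = 624
    I–I: 1 × 155 = 155
    Σ(broken) = 2371 kJ
  Bonds formed (products):
    C–C: 1 × 358 = 358
    C–H: 4 × 398 = 1592
    C–I: 2 × 232 = 464
    Σ(formed) = 2414 kJ
  ΔH_I = 2371 − 2414 = −43 kJ
Reaction II:
  Bonds broken (reactants):
    C–H: 4 × 398 = 1592
    C=C: 1 × 624 = 624
    H–H: 1 × 431 = 431
    Σ(broken) = 2647 kJ
  Bonds formed (products):
    C–C: 1 × 358 = 358
    C–H: 6 × 398 = 2388
    Σ(formed) = 2746 kJ
  ΔH_II = 2647 − 2746 = −99 kJ
ΔH_I − ΔH_II = +56 kJ, so reaction II has the more negative ΔH; |ΔH_I − ΔH_II| = 56 kJ.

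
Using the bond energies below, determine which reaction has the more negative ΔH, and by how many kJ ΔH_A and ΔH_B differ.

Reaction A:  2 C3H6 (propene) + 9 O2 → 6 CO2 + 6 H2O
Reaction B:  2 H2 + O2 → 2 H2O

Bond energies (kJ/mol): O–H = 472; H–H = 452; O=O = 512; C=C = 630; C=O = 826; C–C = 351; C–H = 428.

Reaction A, by 3398 kJ

Reaction A:
  Bonds broken (reactants):
    C–C: 2 × 351 = 702
    C–H: 12 × 428 = 5136
    C=C: 2 × 630 = 1260
    O=O: 9 × 512 = 4608
    Σ(broken) = 11706 kJ
  Bonds formed (products):
    C=O: 12 × 826 = 9912
    O–H: 12 × 472 = 5664
    Σ(formed) = 15576 kJ
  ΔH_A = 11706 − 15576 = −3870 kJ
Reaction B:
  Bonds broken (reactants):
    H–H: 2 × 452 = 904
    O=O: 1 × 512 = 512
    Σ(broken) = 1416 kJ
  Bonds formed (products):
    O–H: 4 × 472 = 1888
    Σ(formed) = 1888 kJ
  ΔH_B = 1416 − 1888 = −472 kJ
ΔH_A − ΔH_B = −3398 kJ, so reaction A has the more negative ΔH; |ΔH_A − ΔH_B| = 3398 kJ.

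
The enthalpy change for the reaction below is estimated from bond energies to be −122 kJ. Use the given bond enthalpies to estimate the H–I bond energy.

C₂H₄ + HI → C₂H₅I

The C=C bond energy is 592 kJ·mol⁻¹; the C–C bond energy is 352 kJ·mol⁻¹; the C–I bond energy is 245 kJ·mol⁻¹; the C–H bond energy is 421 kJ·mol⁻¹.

D(H–I) ≈ 304 kJ/mol

Let D be the H–I bond energy.
Σ(broken) = 4×421 + 1×592 + 1×D = 2276 + D
Σ(formed) = 1×352 + 5×421 + 1×245 = 2702
ΔH = Σ(broken) − Σ(formed) = (2276 + D) − (2702) = −426 + D
Setting this equal to −122 kJ gives D = 304 kJ/mol.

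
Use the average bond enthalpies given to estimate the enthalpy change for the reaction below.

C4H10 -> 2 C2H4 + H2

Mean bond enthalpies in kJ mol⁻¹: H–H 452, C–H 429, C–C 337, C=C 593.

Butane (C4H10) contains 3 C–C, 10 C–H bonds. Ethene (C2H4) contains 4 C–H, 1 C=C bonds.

Bonds broken (reactants):
  C–C: 3 × 337 = 1011
  C–H: 10 × 429 = 4290
  Σ(broken) = 5301 kJ
Bonds formed (products):
  C–H: 8 × 429 = 3432
  C=C: 2 × 593 = 1186
  H–H: 1 × 452 = 452
  Σ(formed) = 5070 kJ
ΔH = Σ(broken) − Σ(formed) = 5301 − 5070 = +231 kJ

ΔH ≈ +231 kJ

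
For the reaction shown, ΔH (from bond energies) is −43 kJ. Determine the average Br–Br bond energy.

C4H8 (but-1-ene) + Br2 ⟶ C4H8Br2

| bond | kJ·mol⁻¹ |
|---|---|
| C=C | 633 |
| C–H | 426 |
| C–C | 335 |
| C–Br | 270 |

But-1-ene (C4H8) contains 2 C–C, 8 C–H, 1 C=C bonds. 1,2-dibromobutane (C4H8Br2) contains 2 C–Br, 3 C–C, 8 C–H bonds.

Let D be the Br–Br bond energy.
Σ(broken) = 1×D + 2×335 + 8×426 + 1×633 = 4711 + D
Σ(formed) = 2×270 + 3×335 + 8×426 = 4953
ΔH = Σ(broken) − Σ(formed) = (4711 + D) − (4953) = −242 + D
Setting this equal to −43 kJ gives D = 199 kJ/mol.

D(Br–Br) ≈ 199 kJ/mol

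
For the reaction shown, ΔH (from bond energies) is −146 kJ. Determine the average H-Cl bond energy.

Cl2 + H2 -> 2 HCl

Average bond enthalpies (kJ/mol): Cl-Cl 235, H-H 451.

D(H-Cl) ≈ 416 kJ/mol

Let D be the H-Cl bond energy.
Σ(broken) = 1×235 + 1×451 = 686
Σ(formed) = 2×D = 2D
ΔH = Σ(broken) − Σ(formed) = (686) − (2D) = +686 − 2D
Setting this equal to −146 kJ gives 2D = 832, so D = 416 kJ/mol.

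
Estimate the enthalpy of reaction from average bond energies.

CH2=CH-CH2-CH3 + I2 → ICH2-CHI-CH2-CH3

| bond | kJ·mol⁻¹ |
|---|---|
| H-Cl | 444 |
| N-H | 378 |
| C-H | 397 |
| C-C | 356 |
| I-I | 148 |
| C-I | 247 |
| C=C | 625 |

Bonds broken (reactants):
  C-C: 2 × 356 = 712
  C-H: 8 × 397 = 3176
  C=C: 1 × 625 = 625
  I-I: 1 × 148 = 148
  Σ(broken) = 4661 kJ
Bonds formed (products):
  C-C: 3 × 356 = 1068
  C-H: 8 × 397 = 3176
  C-I: 2 × 247 = 494
  Σ(formed) = 4738 kJ
ΔH = Σ(broken) − Σ(formed) = 4661 − 4738 = −77 kJ

ΔH ≈ −77 kJ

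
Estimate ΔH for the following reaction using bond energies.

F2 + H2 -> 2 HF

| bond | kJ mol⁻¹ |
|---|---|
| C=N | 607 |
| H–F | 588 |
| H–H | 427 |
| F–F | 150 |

ΔH ≈ −599 kJ

Bonds broken (reactants):
  F–F: 1 × 150 = 150
  H–H: 1 × 427 = 427
  Σ(broken) = 577 kJ
Bonds formed (products):
  H–F: 2 × 588 = 1176
  Σ(formed) = 1176 kJ
ΔH = Σ(broken) − Σ(formed) = 577 − 1176 = −599 kJ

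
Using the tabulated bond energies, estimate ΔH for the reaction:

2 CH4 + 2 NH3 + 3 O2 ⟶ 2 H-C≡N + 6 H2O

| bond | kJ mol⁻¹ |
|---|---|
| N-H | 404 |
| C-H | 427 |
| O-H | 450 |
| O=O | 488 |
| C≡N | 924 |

Bonds broken (reactants):
  C-H: 8 × 427 = 3416
  N-H: 6 × 404 = 2424
  O=O: 3 × 488 = 1464
  Σ(broken) = 7304 kJ
Bonds formed (products):
  C≡N: 2 × 924 = 1848
  C-H: 2 × 427 = 854
  O-H: 12 × 450 = 5400
  Σ(formed) = 8102 kJ
ΔH = Σ(broken) − Σ(formed) = 7304 − 8102 = −798 kJ

ΔH ≈ −798 kJ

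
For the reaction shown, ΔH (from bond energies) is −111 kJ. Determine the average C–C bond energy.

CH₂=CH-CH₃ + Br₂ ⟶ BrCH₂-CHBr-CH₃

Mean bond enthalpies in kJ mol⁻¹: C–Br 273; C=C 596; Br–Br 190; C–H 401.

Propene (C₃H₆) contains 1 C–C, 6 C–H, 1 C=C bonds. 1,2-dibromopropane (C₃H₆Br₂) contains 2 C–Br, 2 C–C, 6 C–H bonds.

Let D be the C–C bond energy.
Σ(broken) = 1×190 + 1×D + 6×401 + 1×596 = 3192 + D
Σ(formed) = 2×273 + 2×D + 6×401 = 2952 + 2D
ΔH = Σ(broken) − Σ(formed) = (3192 + D) − (2952 + 2D) = +240 − D
Setting this equal to −111 kJ gives D = 351 kJ/mol.

D(C–C) ≈ 351 kJ/mol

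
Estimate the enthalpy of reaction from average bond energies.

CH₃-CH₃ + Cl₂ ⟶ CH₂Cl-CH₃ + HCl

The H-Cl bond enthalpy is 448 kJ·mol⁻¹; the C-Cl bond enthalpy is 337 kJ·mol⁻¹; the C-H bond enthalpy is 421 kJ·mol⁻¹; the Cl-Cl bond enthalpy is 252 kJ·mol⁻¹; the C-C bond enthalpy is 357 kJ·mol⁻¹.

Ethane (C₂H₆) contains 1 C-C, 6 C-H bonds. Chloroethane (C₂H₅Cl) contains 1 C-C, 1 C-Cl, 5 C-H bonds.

Bonds broken (reactants):
  C-C: 1 × 357 = 357
  C-H: 6 × 421 = 2526
  Cl-Cl: 1 × 252 = 252
  Σ(broken) = 3135 kJ
Bonds formed (products):
  C-C: 1 × 357 = 357
  C-Cl: 1 × 337 = 337
  C-H: 5 × 421 = 2105
  H-Cl: 1 × 448 = 448
  Σ(formed) = 3247 kJ
ΔH = Σ(broken) − Σ(formed) = 3135 − 3247 = −112 kJ

ΔH ≈ −112 kJ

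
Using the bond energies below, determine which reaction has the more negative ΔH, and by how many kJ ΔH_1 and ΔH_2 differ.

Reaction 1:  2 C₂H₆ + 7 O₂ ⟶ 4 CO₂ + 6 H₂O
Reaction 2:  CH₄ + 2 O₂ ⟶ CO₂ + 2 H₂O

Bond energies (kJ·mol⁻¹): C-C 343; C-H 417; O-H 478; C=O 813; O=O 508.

Reaction 1, by 2140 kJ

Reaction 1:
  Bonds broken (reactants):
    C-C: 2 × 343 = 686
    C-H: 12 × 417 = 5004
    O=O: 7 × 508 = 3556
    Σ(broken) = 9246 kJ
  Bonds formed (products):
    C=O: 8 × 813 = 6504
    O-H: 12 × 478 = 5736
    Σ(formed) = 12240 kJ
  ΔH_1 = 9246 − 12240 = −2994 kJ
Reaction 2:
  Bonds broken (reactants):
    C-H: 4 × 417 = 1668
    O=O: 2 × 508 = 1016
    Σ(broken) = 2684 kJ
  Bonds formed (products):
    C=O: 2 × 813 = 1626
    O-H: 4 × 478 = 1912
    Σ(formed) = 3538 kJ
  ΔH_2 = 2684 − 3538 = −854 kJ
ΔH_1 − ΔH_2 = −2140 kJ, so reaction 1 has the more negative ΔH; |ΔH_1 − ΔH_2| = 2140 kJ.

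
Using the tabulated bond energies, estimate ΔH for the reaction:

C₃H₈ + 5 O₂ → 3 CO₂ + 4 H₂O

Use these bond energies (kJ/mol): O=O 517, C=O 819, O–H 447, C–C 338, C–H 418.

ΔH ≈ −1885 kJ

Bonds broken (reactants):
  C–C: 2 × 338 = 676
  C–H: 8 × 418 = 3344
  O=O: 5 × 517 = 2585
  Σ(broken) = 6605 kJ
Bonds formed (products):
  C=O: 6 × 819 = 4914
  O–H: 8 × 447 = 3576
  Σ(formed) = 8490 kJ
ΔH = Σ(broken) − Σ(formed) = 6605 − 8490 = −1885 kJ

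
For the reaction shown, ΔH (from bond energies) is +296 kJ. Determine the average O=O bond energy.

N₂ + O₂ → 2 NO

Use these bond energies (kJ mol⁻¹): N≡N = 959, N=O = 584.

D(O=O) ≈ 505 kJ/mol

Let D be the O=O bond energy.
Σ(broken) = 1×959 + 1×D = 959 + D
Σ(formed) = 2×584 = 1168
ΔH = Σ(broken) − Σ(formed) = (959 + D) − (1168) = −209 + D
Setting this equal to +296 kJ gives D = 505 kJ/mol.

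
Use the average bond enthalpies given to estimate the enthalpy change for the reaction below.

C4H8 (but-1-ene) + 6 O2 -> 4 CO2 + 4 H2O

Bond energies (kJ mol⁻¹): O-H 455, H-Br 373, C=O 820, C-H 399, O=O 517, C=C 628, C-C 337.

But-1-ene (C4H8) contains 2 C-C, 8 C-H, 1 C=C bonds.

ΔH ≈ −2604 kJ

Bonds broken (reactants):
  C-C: 2 × 337 = 674
  C-H: 8 × 399 = 3192
  C=C: 1 × 628 = 628
  O=O: 6 × 517 = 3102
  Σ(broken) = 7596 kJ
Bonds formed (products):
  C=O: 8 × 820 = 6560
  O-H: 8 × 455 = 3640
  Σ(formed) = 10200 kJ
ΔH = Σ(broken) − Σ(formed) = 7596 − 10200 = −2604 kJ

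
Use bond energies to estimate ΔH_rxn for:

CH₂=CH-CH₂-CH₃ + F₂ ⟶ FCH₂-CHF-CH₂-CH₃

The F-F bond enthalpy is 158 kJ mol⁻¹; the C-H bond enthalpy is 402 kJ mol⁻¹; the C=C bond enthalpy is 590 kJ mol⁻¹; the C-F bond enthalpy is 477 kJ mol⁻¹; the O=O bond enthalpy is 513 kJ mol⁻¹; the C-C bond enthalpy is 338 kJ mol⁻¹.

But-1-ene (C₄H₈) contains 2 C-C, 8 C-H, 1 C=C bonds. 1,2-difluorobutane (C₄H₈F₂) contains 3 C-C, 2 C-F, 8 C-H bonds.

Bonds broken (reactants):
  C-C: 2 × 338 = 676
  C-H: 8 × 402 = 3216
  C=C: 1 × 590 = 590
  F-F: 1 × 158 = 158
  Σ(broken) = 4640 kJ
Bonds formed (products):
  C-C: 3 × 338 = 1014
  C-F: 2 × 477 = 954
  C-H: 8 × 402 = 3216
  Σ(formed) = 5184 kJ
ΔH = Σ(broken) − Σ(formed) = 4640 − 5184 = −544 kJ

ΔH ≈ −544 kJ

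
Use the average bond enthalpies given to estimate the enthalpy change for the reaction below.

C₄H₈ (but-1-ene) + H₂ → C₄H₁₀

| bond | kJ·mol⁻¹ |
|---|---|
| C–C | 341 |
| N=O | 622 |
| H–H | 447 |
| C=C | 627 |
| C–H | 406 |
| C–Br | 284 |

Bonds broken (reactants):
  C–C: 2 × 341 = 682
  C–H: 8 × 406 = 3248
  C=C: 1 × 627 = 627
  H–H: 1 × 447 = 447
  Σ(broken) = 5004 kJ
Bonds formed (products):
  C–C: 3 × 341 = 1023
  C–H: 10 × 406 = 4060
  Σ(formed) = 5083 kJ
ΔH = Σ(broken) − Σ(formed) = 5004 − 5083 = −79 kJ

ΔH ≈ −79 kJ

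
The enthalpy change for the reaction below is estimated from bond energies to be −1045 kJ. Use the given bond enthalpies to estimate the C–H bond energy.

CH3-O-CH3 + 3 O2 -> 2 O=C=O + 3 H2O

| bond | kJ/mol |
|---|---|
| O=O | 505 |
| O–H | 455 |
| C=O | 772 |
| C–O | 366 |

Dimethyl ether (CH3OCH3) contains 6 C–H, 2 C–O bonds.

Let D be the C–H bond energy.
Σ(broken) = 6×D + 2×366 + 3×505 = 2247 + 6D
Σ(formed) = 4×772 + 6×455 = 5818
ΔH = Σ(broken) − Σ(formed) = (2247 + 6D) − (5818) = −3571 + 6D
Setting this equal to −1045 kJ gives 6D = 2526, so D = 421 kJ/mol.

D(C–H) ≈ 421 kJ/mol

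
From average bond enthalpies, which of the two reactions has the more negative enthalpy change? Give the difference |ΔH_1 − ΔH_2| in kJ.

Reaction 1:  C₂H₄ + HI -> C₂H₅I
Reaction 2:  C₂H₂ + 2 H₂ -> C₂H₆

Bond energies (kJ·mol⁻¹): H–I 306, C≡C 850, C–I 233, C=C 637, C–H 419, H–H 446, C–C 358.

Reaction 1:
  Bonds broken (reactants):
    C–H: 4 × 419 = 1676
    C=C: 1 × 637 = 637
    H–I: 1 × 306 = 306
    Σ(broken) = 2619 kJ
  Bonds formed (products):
    C–C: 1 × 358 = 358
    C–H: 5 × 419 = 2095
    C–I: 1 × 233 = 233
    Σ(formed) = 2686 kJ
  ΔH_1 = 2619 − 2686 = −67 kJ
Reaction 2:
  Bonds broken (reactants):
    C≡C: 1 × 850 = 850
    C–H: 2 × 419 = 838
    H–H: 2 × 446 = 892
    Σ(broken) = 2580 kJ
  Bonds formed (products):
    C–C: 1 × 358 = 358
    C–H: 6 × 419 = 2514
    Σ(formed) = 2872 kJ
  ΔH_2 = 2580 − 2872 = −292 kJ
ΔH_1 − ΔH_2 = +225 kJ, so reaction 2 has the more negative ΔH; |ΔH_1 − ΔH_2| = 225 kJ.

Reaction 2, by 225 kJ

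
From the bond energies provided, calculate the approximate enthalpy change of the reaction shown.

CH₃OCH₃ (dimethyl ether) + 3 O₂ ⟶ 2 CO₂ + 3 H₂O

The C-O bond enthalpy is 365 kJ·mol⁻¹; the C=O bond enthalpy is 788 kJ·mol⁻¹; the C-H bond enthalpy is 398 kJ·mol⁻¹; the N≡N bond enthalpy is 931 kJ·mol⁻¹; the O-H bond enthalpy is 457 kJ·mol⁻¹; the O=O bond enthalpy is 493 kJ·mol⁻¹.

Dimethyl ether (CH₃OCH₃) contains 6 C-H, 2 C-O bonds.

Bonds broken (reactants):
  C-H: 6 × 398 = 2388
  C-O: 2 × 365 = 730
  O=O: 3 × 493 = 1479
  Σ(broken) = 4597 kJ
Bonds formed (products):
  C=O: 4 × 788 = 3152
  O-H: 6 × 457 = 2742
  Σ(formed) = 5894 kJ
ΔH = Σ(broken) − Σ(formed) = 4597 − 5894 = −1297 kJ

ΔH ≈ −1297 kJ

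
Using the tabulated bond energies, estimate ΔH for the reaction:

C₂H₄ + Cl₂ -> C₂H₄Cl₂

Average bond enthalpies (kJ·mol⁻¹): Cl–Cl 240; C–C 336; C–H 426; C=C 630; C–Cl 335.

Bonds broken (reactants):
  C–H: 4 × 426 = 1704
  C=C: 1 × 630 = 630
  Cl–Cl: 1 × 240 = 240
  Σ(broken) = 2574 kJ
Bonds formed (products):
  C–C: 1 × 336 = 336
  C–Cl: 2 × 335 = 670
  C–H: 4 × 426 = 1704
  Σ(formed) = 2710 kJ
ΔH = Σ(broken) − Σ(formed) = 2574 − 2710 = −136 kJ

ΔH ≈ −136 kJ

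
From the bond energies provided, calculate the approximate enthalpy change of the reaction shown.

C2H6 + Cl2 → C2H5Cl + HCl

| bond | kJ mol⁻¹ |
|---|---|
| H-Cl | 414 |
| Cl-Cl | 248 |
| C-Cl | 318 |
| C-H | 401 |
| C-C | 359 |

Bonds broken (reactants):
  C-C: 1 × 359 = 359
  C-H: 6 × 401 = 2406
  Cl-Cl: 1 × 248 = 248
  Σ(broken) = 3013 kJ
Bonds formed (products):
  C-C: 1 × 359 = 359
  C-Cl: 1 × 318 = 318
  C-H: 5 × 401 = 2005
  H-Cl: 1 × 414 = 414
  Σ(formed) = 3096 kJ
ΔH = Σ(broken) − Σ(formed) = 3013 − 3096 = −83 kJ

ΔH ≈ −83 kJ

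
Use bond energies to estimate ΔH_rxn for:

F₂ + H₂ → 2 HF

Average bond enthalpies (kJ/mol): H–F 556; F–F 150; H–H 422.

ΔH ≈ −540 kJ

Bonds broken (reactants):
  F–F: 1 × 150 = 150
  H–H: 1 × 422 = 422
  Σ(broken) = 572 kJ
Bonds formed (products):
  H–F: 2 × 556 = 1112
  Σ(formed) = 1112 kJ
ΔH = Σ(broken) − Σ(formed) = 572 − 1112 = −540 kJ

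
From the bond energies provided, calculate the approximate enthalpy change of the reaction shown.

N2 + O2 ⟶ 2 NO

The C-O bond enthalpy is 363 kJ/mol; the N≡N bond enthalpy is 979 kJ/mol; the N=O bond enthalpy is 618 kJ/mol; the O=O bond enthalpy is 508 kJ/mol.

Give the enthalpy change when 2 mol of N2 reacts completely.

Bonds broken (reactants):
  N≡N: 1 × 979 = 979
  O=O: 1 × 508 = 508
  Σ(broken) = 1487 kJ
Bonds formed (products):
  N=O: 2 × 618 = 1236
  Σ(formed) = 1236 kJ
ΔH = Σ(broken) − Σ(formed) = 1487 − 1236 = +251 kJ
For 2× the reaction as written: 2 × (+251) = +502 kJ

ΔH = +502 kJ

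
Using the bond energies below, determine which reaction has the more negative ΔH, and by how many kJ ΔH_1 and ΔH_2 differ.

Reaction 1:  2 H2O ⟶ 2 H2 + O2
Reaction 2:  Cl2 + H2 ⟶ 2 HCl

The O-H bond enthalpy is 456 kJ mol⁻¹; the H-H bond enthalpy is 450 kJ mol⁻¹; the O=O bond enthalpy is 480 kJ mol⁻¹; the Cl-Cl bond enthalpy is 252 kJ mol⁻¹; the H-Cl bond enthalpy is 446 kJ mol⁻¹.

Reaction 1:
  Bonds broken (reactants):
    O-H: 4 × 456 = 1824
    Σ(broken) = 1824 kJ
  Bonds formed (products):
    H-H: 2 × 450 = 900
    O=O: 1 × 480 = 480
    Σ(formed) = 1380 kJ
  ΔH_1 = 1824 − 1380 = +444 kJ
Reaction 2:
  Bonds broken (reactants):
    Cl-Cl: 1 × 252 = 252
    H-H: 1 × 450 = 450
    Σ(broken) = 702 kJ
  Bonds formed (products):
    H-Cl: 2 × 446 = 892
    Σ(formed) = 892 kJ
  ΔH_2 = 702 − 892 = −190 kJ
ΔH_1 − ΔH_2 = +634 kJ, so reaction 2 has the more negative ΔH; |ΔH_1 − ΔH_2| = 634 kJ.

Reaction 2, by 634 kJ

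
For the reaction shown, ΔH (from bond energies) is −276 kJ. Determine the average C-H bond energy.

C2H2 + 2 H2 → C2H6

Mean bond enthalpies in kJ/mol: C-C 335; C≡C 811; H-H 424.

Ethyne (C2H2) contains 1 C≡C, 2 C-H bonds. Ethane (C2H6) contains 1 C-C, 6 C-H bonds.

D(C-H) ≈ 400 kJ/mol

Let D be the C-H bond energy.
Σ(broken) = 1×811 + 2×D + 2×424 = 1659 + 2D
Σ(formed) = 1×335 + 6×D = 335 + 6D
ΔH = Σ(broken) − Σ(formed) = (1659 + 2D) − (335 + 6D) = +1324 − 4D
Setting this equal to −276 kJ gives 4D = 1600, so D = 400 kJ/mol.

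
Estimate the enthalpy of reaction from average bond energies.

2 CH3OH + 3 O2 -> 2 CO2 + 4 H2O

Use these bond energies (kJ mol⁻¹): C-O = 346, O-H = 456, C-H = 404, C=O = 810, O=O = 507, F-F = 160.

ΔH ≈ −1339 kJ

Bonds broken (reactants):
  C-H: 6 × 404 = 2424
  C-O: 2 × 346 = 692
  O-H: 2 × 456 = 912
  O=O: 3 × 507 = 1521
  Σ(broken) = 5549 kJ
Bonds formed (products):
  C=O: 4 × 810 = 3240
  O-H: 8 × 456 = 3648
  Σ(formed) = 6888 kJ
ΔH = Σ(broken) − Σ(formed) = 5549 − 6888 = −1339 kJ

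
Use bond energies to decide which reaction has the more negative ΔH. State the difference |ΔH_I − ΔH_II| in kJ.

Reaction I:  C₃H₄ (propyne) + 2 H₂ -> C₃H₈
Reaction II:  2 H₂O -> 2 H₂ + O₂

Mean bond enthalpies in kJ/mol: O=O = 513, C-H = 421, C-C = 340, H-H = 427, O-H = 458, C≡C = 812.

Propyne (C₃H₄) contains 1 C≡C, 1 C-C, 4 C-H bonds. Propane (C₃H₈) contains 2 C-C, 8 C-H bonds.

Reaction I, by 823 kJ

Reaction I:
  Bonds broken (reactants):
    C≡C: 1 × 812 = 812
    C-C: 1 × 340 = 340
    C-H: 4 × 421 = 1684
    H-H: 2 × 427 = 854
    Σ(broken) = 3690 kJ
  Bonds formed (products):
    C-C: 2 × 340 = 680
    C-H: 8 × 421 = 3368
    Σ(formed) = 4048 kJ
  ΔH_I = 3690 − 4048 = −358 kJ
Reaction II:
  Bonds broken (reactants):
    O-H: 4 × 458 = 1832
    Σ(broken) = 1832 kJ
  Bonds formed (products):
    H-H: 2 × 427 = 854
    O=O: 1 × 513 = 513
    Σ(formed) = 1367 kJ
  ΔH_II = 1832 − 1367 = +465 kJ
ΔH_I − ΔH_II = −823 kJ, so reaction I has the more negative ΔH; |ΔH_I − ΔH_II| = 823 kJ.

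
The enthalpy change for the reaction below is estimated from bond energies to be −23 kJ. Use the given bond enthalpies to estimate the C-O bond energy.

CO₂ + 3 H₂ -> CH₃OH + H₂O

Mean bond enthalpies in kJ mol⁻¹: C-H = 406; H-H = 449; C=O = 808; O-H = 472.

Let D be the C-O bond energy.
Σ(broken) = 2×808 + 3×449 = 2963
Σ(formed) = 3×406 + 1×D + 3×472 = 2634 + D
ΔH = Σ(broken) − Σ(formed) = (2963) − (2634 + D) = +329 − D
Setting this equal to −23 kJ gives D = 352 kJ/mol.

D(C-O) ≈ 352 kJ/mol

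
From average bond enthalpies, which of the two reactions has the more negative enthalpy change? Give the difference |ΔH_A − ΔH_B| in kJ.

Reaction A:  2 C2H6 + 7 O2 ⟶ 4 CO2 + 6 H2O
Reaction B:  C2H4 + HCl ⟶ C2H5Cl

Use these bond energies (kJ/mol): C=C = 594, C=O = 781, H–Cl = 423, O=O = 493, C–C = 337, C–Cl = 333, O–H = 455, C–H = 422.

Reaction A:
  Bonds broken (reactants):
    C–C: 2 × 337 = 674
    C–H: 12 × 422 = 5064
    O=O: 7 × 493 = 3451
    Σ(broken) = 9189 kJ
  Bonds formed (products):
    C=O: 8 × 781 = 6248
    O–H: 12 × 455 = 5460
    Σ(formed) = 11708 kJ
  ΔH_A = 9189 − 11708 = −2519 kJ
Reaction B:
  Bonds broken (reactants):
    C–H: 4 × 422 = 1688
    C=C: 1 × 594 = 594
    H–Cl: 1 × 423 = 423
    Σ(broken) = 2705 kJ
  Bonds formed (products):
    C–C: 1 × 337 = 337
    C–Cl: 1 × 333 = 333
    C–H: 5 × 422 = 2110
    Σ(formed) = 2780 kJ
  ΔH_B = 2705 − 2780 = −75 kJ
ΔH_A − ΔH_B = −2444 kJ, so reaction A has the more negative ΔH; |ΔH_A − ΔH_B| = 2444 kJ.

Reaction A, by 2444 kJ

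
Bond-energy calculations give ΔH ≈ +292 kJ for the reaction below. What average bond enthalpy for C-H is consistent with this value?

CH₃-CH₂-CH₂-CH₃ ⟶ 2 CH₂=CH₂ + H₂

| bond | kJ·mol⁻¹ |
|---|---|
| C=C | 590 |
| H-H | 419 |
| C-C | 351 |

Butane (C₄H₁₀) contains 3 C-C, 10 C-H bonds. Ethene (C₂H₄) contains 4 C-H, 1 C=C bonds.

Let D be the C-H bond energy.
Σ(broken) = 3×351 + 10×D = 1053 + 10D
Σ(formed) = 8×D + 2×590 + 1×419 = 1599 + 8D
ΔH = Σ(broken) − Σ(formed) = (1053 + 10D) − (1599 + 8D) = −546 + 2D
Setting this equal to +292 kJ gives 2D = 838, so D = 419 kJ/mol.

D(C-H) ≈ 419 kJ/mol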